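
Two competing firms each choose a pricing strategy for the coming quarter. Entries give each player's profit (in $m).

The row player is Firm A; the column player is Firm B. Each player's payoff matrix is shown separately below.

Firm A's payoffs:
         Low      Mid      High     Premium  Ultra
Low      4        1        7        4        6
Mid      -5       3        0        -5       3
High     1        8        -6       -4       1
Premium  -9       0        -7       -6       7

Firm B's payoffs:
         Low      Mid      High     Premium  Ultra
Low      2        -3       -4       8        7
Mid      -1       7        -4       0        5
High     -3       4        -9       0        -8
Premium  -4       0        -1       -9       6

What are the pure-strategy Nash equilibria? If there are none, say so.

The pure Nash equilibria are (Low, Premium), (High, Mid), (Premium, Ultra).

(Low, Low): Firm B can switch to Premium (2 → 8). Not NE.
(Low, Mid): Firm A can switch to Mid (1 → 3). Not NE.
(Low, High): Firm B can switch to Low (-4 → 2). Not NE.
(Low, Premium): Firm A gets 4, best alternative -4; Firm B gets 8, best alternative 7. No profitable deviation — NE.
(Low, Ultra): Firm A can switch to Premium (6 → 7). Not NE.
(Mid, Low): Firm A can switch to Low (-5 → 4). Not NE.
(Mid, Mid): Firm A can switch to High (3 → 8). Not NE.
(Mid, High): Firm A can switch to Low (0 → 7). Not NE.
(Mid, Premium): Firm A can switch to Low (-5 → 4). Not NE.
(Mid, Ultra): Firm A can switch to Low (3 → 6). Not NE.
(High, Low): Firm A can switch to Low (1 → 4). Not NE.
(High, Mid): Firm A gets 8, best alternative 3; Firm B gets 4, best alternative 0. No profitable deviation — NE.
(High, High): Firm A can switch to Low (-6 → 7). Not NE.
(High, Premium): Firm A can switch to Low (-4 → 4). Not NE.
(Premium, Ultra): Firm A gets 7, best alternative 6; Firm B gets 6, best alternative 0. No profitable deviation — NE.
(The remaining 5 profiles each have a profitable deviation by the same check.)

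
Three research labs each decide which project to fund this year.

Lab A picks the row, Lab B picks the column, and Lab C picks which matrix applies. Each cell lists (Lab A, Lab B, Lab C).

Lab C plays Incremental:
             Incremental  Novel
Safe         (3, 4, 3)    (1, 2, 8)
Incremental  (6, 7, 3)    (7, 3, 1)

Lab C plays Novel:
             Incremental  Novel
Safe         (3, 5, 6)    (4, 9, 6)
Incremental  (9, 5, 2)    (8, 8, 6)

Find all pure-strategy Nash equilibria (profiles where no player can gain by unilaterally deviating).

(Incremental, Incremental, Incremental); (Incremental, Novel, Novel)

Lab A against (Incremental, Incremental): payoffs 3, 6 → best response Incremental.
Lab A against (Incremental, Novel): payoffs 3, 9 → best response Incremental.
Lab A against (Novel, Incremental): payoffs 1, 7 → best response Incremental.
Lab A against (Novel, Novel): payoffs 4, 8 → best response Incremental.
Lab B against (Safe, Incremental): payoffs 4, 2 → best response Incremental.
Lab B against (Safe, Novel): payoffs 5, 9 → best response Novel.
Lab B against (Incremental, Incremental): payoffs 7, 3 → best response Incremental.
Lab B against (Incremental, Novel): payoffs 5, 8 → best response Novel.
Lab C against (Safe, Incremental): payoffs 3, 6 → best response Novel.
Lab C against (Safe, Novel): payoffs 8, 6 → best response Incremental.
Lab C against (Incremental, Incremental): payoffs 3, 2 → best response Incremental.
Lab C against (Incremental, Novel): payoffs 1, 6 → best response Novel.
Mutual best responses: (Incremental, Incremental, Incremental); (Incremental, Novel, Novel).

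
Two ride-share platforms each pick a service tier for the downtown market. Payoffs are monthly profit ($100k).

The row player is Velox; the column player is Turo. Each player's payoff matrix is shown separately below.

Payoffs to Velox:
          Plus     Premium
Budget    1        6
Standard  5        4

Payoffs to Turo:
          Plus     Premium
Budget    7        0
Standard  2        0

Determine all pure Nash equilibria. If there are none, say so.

Velox against Plus: payoffs 1, 5 → best response Standard.
Velox against Premium: payoffs 6, 4 → best response Budget.
Turo against Budget: payoffs 7, 0 → best response Plus.
Turo against Standard: payoffs 2, 0 → best response Plus.
Mutual best responses: (Standard, Plus).

Pure NE: (Standard, Plus)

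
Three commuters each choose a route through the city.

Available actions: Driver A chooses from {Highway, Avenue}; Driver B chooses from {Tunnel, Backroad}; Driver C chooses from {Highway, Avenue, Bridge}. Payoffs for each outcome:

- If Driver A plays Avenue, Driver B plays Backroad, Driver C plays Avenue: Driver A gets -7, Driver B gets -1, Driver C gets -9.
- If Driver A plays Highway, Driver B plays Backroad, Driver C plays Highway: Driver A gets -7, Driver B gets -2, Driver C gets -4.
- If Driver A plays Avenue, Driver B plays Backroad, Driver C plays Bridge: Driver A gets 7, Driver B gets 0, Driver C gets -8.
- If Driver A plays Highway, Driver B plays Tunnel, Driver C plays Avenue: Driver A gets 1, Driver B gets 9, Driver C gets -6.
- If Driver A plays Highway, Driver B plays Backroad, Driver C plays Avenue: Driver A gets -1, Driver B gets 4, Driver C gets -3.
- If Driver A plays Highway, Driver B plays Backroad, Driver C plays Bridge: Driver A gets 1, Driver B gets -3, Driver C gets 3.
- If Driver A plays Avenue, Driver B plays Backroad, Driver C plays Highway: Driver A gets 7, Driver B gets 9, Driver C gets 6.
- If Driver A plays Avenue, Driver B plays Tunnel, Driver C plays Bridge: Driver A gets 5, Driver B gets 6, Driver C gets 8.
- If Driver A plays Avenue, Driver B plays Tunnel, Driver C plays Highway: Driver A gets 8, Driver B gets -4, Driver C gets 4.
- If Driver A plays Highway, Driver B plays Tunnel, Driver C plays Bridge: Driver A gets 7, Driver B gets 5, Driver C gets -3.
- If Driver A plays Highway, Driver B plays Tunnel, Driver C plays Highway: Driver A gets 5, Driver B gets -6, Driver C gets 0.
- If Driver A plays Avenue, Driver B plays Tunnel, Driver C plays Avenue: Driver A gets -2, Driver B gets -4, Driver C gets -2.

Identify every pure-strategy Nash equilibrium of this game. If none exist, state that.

(Avenue, Backroad, Highway)

(Highway, Tunnel, Highway): Driver A can switch to Avenue (5 → 8). Not NE.
(Highway, Tunnel, Avenue): Driver C can switch to Highway (-6 → 0). Not NE.
(Highway, Tunnel, Bridge): Driver C can switch to Highway (-3 → 0). Not NE.
(Highway, Backroad, Highway): Driver A can switch to Avenue (-7 → 7). Not NE.
(Highway, Backroad, Avenue): Driver B can switch to Tunnel (4 → 9). Not NE.
(Highway, Backroad, Bridge): Driver A can switch to Avenue (1 → 7). Not NE.
(Avenue, Tunnel, Highway): Driver B can switch to Backroad (-4 → 9). Not NE.
(Avenue, Tunnel, Avenue): Driver A can switch to Highway (-2 → 1). Not NE.
(Avenue, Backroad, Highway): Driver A gets 7, best alternative -7; Driver B gets 9, best alternative -4; Driver C gets 6, best alternative -8. No profitable deviation — NE.
(The remaining 3 profiles each have a profitable deviation by the same check.)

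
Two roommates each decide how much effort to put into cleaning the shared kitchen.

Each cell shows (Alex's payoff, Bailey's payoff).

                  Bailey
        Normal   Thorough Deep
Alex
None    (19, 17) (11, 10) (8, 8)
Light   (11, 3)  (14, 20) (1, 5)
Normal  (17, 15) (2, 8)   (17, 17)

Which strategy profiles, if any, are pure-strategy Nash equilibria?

Check each profile: it is a Nash equilibrium iff no player can strictly gain by switching unilaterally.
(None, Normal): Alex gets 19, best alternative 17; Bailey gets 17, best alternative 10. No profitable deviation — NE.
(None, Thorough): Alex can switch to Light (11 → 14). Not NE.
(None, Deep): Alex can switch to Normal (8 → 17). Not NE.
(Light, Normal): Alex can switch to None (11 → 19). Not NE.
(Light, Thorough): Alex gets 14, best alternative 11; Bailey gets 20, best alternative 5. No profitable deviation — NE.
(Light, Deep): Alex can switch to None (1 → 8). Not NE.
(Normal, Normal): Alex can switch to None (17 → 19). Not NE.
(Normal, Thorough): Alex can switch to None (2 → 11). Not NE.
(Normal, Deep): Alex gets 17, best alternative 8; Bailey gets 17, best alternative 15. No profitable deviation — NE.

The pure Nash equilibria are (None, Normal) and (Light, Thorough) and (Normal, Deep).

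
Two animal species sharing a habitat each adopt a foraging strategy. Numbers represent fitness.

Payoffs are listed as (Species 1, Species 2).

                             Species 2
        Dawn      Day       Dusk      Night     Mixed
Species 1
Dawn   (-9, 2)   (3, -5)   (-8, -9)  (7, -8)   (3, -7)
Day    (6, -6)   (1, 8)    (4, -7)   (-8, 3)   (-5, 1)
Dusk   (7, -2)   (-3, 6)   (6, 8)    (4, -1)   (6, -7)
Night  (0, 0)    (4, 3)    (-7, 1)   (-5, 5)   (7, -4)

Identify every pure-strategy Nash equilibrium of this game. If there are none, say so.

(Dusk, Dusk)

Species 1 against Dawn: payoffs -9, 6, 7, 0 → best response Dusk.
Species 1 against Day: payoffs 3, 1, -3, 4 → best response Night.
Species 1 against Dusk: payoffs -8, 4, 6, -7 → best response Dusk.
Species 1 against Night: payoffs 7, -8, 4, -5 → best response Dawn.
Species 1 against Mixed: payoffs 3, -5, 6, 7 → best response Night.
Species 2 against Dawn: payoffs 2, -5, -9, -8, -7 → best response Dawn.
Species 2 against Day: payoffs -6, 8, -7, 3, 1 → best response Day.
Species 2 against Dusk: payoffs -2, 6, 8, -1, -7 → best response Dusk.
Species 2 against Night: payoffs 0, 3, 1, 5, -4 → best response Night.
Mutual best responses: (Dusk, Dusk).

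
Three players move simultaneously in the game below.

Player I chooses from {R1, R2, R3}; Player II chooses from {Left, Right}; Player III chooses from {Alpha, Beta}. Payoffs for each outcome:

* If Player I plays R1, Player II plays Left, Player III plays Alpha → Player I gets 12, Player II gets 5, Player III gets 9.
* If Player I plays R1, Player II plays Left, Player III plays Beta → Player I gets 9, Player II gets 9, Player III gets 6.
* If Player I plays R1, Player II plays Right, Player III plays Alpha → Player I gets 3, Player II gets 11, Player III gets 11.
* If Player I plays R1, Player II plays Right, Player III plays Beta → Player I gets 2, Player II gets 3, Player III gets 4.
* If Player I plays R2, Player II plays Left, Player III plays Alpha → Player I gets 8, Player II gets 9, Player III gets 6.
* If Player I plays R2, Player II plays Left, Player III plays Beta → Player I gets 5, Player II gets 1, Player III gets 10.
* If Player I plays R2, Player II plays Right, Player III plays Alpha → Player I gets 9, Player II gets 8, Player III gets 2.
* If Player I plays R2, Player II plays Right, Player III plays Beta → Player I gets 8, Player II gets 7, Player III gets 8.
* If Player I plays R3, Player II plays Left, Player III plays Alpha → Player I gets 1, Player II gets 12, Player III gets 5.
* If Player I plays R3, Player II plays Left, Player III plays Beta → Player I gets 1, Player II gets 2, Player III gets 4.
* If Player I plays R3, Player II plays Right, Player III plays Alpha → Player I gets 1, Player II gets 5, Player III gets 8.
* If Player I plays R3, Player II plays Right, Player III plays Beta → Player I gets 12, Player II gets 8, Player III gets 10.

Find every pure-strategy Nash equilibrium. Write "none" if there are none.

(R3, Right, Beta)

Mark each player's best response to every combination of opponents' strategies; a profile where every player is best-responding is a pure Nash equilibrium.
Player I against (Left, Alpha): payoffs 12, 8, 1 → best response R1.
Player I against (Left, Beta): payoffs 9, 5, 1 → best response R1.
Player I against (Right, Alpha): payoffs 3, 9, 1 → best response R2.
Player I against (Right, Beta): payoffs 2, 8, 12 → best response R3.
Player II against (R1, Alpha): payoffs 5, 11 → best response Right.
Player II against (R1, Beta): payoffs 9, 3 → best response Left.
Player II against (R2, Alpha): payoffs 9, 8 → best response Left.
Player II against (R2, Beta): payoffs 1, 7 → best response Right.
Player II against (R3, Alpha): payoffs 12, 5 → best response Left.
Player II against (R3, Beta): payoffs 2, 8 → best response Right.
Player III against (R1, Left): payoffs 9, 6 → best response Alpha.
Player III against (R1, Right): payoffs 11, 4 → best response Alpha.
Player III against (R2, Left): payoffs 6, 10 → best response Beta.
Player III against (R2, Right): payoffs 2, 8 → best response Beta.
Player III against (R3, Left): payoffs 5, 4 → best response Alpha.
Player III against (R3, Right): payoffs 8, 10 → best response Beta.
Mutual best responses: (R3, Right, Beta).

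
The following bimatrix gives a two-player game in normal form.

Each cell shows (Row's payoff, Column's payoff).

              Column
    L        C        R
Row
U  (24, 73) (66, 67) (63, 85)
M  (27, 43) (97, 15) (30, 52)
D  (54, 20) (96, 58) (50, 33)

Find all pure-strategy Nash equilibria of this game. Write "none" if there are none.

For each strategy profile, look for a profitable unilateral deviation.
(U, L): Row can switch to M (24 → 27). Not NE.
(U, C): Row can switch to M (66 → 97). Not NE.
(U, R): Row gets 63, best alternative 50; Column gets 85, best alternative 73. No profitable deviation — NE.
(M, L): Row can switch to D (27 → 54). Not NE.
(M, C): Column can switch to L (15 → 43). Not NE.
(M, R): Row can switch to U (30 → 63). Not NE.
(D, L): Column can switch to C (20 → 58). Not NE.
(The remaining 2 profiles each have a profitable deviation by the same check.)

(U, R)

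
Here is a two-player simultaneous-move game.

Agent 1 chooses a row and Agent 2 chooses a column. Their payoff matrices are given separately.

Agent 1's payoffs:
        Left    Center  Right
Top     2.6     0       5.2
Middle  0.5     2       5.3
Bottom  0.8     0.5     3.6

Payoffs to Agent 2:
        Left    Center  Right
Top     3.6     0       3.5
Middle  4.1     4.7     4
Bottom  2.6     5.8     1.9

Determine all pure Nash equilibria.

Check each profile: it is a Nash equilibrium iff no player can strictly gain by switching unilaterally.
(Top, Left): Agent 1 gets 2.6, best alternative 0.8; Agent 2 gets 3.6, best alternative 3.5. No profitable deviation — NE.
(Top, Center): Agent 1 can switch to Middle (0 → 2). Not NE.
(Top, Right): Agent 1 can switch to Middle (5.2 → 5.3). Not NE.
(Middle, Left): Agent 1 can switch to Top (0.5 → 2.6). Not NE.
(Middle, Center): Agent 1 gets 2, best alternative 0.5; Agent 2 gets 4.7, best alternative 4.1. No profitable deviation — NE.
(Middle, Right): Agent 2 can switch to Left (4 → 4.1). Not NE.
(Bottom, Left): Agent 1 can switch to Top (0.8 → 2.6). Not NE.
(Bottom, Center): Agent 1 can switch to Middle (0.5 → 2). Not NE.
(The remaining 1 profile has a profitable deviation by the same check.)

(Top, Left); (Middle, Center)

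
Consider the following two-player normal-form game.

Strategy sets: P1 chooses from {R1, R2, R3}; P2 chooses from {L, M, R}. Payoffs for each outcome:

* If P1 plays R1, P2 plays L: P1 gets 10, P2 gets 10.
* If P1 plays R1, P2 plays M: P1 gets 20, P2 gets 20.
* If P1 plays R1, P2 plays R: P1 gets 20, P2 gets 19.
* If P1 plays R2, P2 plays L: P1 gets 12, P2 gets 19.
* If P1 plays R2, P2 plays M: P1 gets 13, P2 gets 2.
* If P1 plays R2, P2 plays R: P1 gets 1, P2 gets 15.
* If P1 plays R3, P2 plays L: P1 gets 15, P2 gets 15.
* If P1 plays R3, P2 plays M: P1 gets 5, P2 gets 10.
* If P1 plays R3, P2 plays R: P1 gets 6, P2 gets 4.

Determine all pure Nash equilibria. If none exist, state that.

P1 against L: payoffs 10, 12, 15 → best response R3.
P1 against M: payoffs 20, 13, 5 → best response R1.
P1 against R: payoffs 20, 1, 6 → best response R1.
P2 against R1: payoffs 10, 20, 19 → best response M.
P2 against R2: payoffs 19, 2, 15 → best response L.
P2 against R3: payoffs 15, 10, 4 → best response L.
Mutual best responses: (R1, M); (R3, L).

The pure Nash equilibria are (R1, M), (R3, L).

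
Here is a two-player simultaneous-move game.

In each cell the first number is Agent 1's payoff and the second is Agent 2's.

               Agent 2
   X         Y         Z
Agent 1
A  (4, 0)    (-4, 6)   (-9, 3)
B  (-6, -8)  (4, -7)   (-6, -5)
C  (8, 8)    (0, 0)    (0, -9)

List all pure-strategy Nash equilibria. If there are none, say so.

Pure NE: (C, X)

(A, X): Agent 1 can switch to C (4 → 8). Not NE.
(A, Y): Agent 1 can switch to B (-4 → 4). Not NE.
(A, Z): Agent 1 can switch to B (-9 → -6). Not NE.
(B, X): Agent 1 can switch to A (-6 → 4). Not NE.
(B, Y): Agent 2 can switch to Z (-7 → -5). Not NE.
(B, Z): Agent 1 can switch to C (-6 → 0). Not NE.
(C, X): Agent 1 gets 8, best alternative 4; Agent 2 gets 8, best alternative 0. No profitable deviation — NE.
(C, Y): Agent 1 can switch to B (0 → 4). Not NE.
(C, Z): Agent 2 can switch to X (-9 → 8). Not NE.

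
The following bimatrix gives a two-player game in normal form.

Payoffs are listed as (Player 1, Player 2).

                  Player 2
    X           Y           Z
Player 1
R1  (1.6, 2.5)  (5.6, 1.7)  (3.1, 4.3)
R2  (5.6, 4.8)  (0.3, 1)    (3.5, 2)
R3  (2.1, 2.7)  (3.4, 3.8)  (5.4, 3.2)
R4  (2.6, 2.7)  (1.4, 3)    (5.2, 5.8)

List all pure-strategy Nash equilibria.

Player 1 against X: payoffs 1.6, 5.6, 2.1, 2.6 → best response R2.
Player 1 against Y: payoffs 5.6, 0.3, 3.4, 1.4 → best response R1.
Player 1 against Z: payoffs 3.1, 3.5, 5.4, 5.2 → best response R3.
Player 2 against R1: payoffs 2.5, 1.7, 4.3 → best response Z.
Player 2 against R2: payoffs 4.8, 1, 2 → best response X.
Player 2 against R3: payoffs 2.7, 3.8, 3.2 → best response Y.
Player 2 against R4: payoffs 2.7, 3, 5.8 → best response Z.
Mutual best responses: (R2, X).

Pure NE: (R2, X)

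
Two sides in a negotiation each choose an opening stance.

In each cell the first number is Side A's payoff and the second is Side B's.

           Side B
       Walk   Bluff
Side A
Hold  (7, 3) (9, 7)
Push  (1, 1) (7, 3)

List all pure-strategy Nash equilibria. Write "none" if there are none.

The unique pure-strategy Nash equilibrium is (Hold, Bluff).

Side A against Walk: payoffs 7, 1 → best response Hold.
Side A against Bluff: payoffs 9, 7 → best response Hold.
Side B against Hold: payoffs 3, 7 → best response Bluff.
Side B against Push: payoffs 1, 3 → best response Bluff.
Mutual best responses: (Hold, Bluff).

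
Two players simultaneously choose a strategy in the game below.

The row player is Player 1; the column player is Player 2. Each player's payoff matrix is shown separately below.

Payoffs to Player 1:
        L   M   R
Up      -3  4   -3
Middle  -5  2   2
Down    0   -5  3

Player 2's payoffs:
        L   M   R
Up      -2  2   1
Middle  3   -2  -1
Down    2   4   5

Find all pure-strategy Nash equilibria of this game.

The pure Nash equilibria are (Up, M) and (Down, R).

For each strategy profile, look for a profitable unilateral deviation.
(Up, L): Player 1 can switch to Down (-3 → 0). Not NE.
(Up, M): Player 1 gets 4, best alternative 2; Player 2 gets 2, best alternative 1. No profitable deviation — NE.
(Up, R): Player 1 can switch to Middle (-3 → 2). Not NE.
(Middle, L): Player 1 can switch to Up (-5 → -3). Not NE.
(Middle, M): Player 1 can switch to Up (2 → 4). Not NE.
(Middle, R): Player 1 can switch to Down (2 → 3). Not NE.
(Down, L): Player 2 can switch to M (2 → 4). Not NE.
(Down, M): Player 1 can switch to Up (-5 → 4). Not NE.
(Down, R): Player 1 gets 3, best alternative 2; Player 2 gets 5, best alternative 4. No profitable deviation — NE.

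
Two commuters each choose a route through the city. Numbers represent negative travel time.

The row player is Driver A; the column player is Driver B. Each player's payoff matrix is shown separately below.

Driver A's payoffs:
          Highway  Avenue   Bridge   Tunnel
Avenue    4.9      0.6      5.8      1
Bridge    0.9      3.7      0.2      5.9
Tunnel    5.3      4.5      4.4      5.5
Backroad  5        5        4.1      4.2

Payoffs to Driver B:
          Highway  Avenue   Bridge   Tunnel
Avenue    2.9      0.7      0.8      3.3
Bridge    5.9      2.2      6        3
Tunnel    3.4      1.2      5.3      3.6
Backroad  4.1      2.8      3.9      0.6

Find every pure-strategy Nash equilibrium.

none

Driver A against Highway: payoffs 4.9, 0.9, 5.3, 5 → best response Tunnel.
Driver A against Avenue: payoffs 0.6, 3.7, 4.5, 5 → best response Backroad.
Driver A against Bridge: payoffs 5.8, 0.2, 4.4, 4.1 → best response Avenue.
Driver A against Tunnel: payoffs 1, 5.9, 5.5, 4.2 → best response Bridge.
Driver B against Avenue: payoffs 2.9, 0.7, 0.8, 3.3 → best response Tunnel.
Driver B against Bridge: payoffs 5.9, 2.2, 6, 3 → best response Bridge.
Driver B against Tunnel: payoffs 3.4, 1.2, 5.3, 3.6 → best response Bridge.
Driver B against Backroad: payoffs 4.1, 2.8, 3.9, 0.6 → best response Highway.
No profile is a mutual best response for all players.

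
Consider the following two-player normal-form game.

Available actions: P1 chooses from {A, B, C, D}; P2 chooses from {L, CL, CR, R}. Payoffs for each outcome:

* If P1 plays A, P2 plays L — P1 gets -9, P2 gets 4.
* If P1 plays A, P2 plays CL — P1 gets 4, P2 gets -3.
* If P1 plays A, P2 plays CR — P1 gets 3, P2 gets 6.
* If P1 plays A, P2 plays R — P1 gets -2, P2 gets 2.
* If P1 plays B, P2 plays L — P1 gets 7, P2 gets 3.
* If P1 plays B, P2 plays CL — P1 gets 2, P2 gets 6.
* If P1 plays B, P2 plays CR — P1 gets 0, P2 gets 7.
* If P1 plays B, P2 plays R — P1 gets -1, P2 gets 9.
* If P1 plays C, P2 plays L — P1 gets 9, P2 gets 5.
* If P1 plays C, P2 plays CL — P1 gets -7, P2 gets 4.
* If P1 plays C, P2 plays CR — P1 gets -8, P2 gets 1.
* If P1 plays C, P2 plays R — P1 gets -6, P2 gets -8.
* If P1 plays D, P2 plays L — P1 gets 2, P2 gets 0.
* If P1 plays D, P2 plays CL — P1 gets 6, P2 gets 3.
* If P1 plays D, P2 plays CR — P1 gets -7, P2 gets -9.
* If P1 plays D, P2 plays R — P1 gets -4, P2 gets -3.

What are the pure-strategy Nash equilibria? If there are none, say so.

(A, L): P1 can switch to B (-9 → 7). Not NE.
(A, CL): P1 can switch to D (4 → 6). Not NE.
(A, CR): P1 gets 3, best alternative 0; P2 gets 6, best alternative 4. No profitable deviation — NE.
(A, R): P1 can switch to B (-2 → -1). Not NE.
(B, L): P1 can switch to C (7 → 9). Not NE.
(B, CL): P1 can switch to A (2 → 4). Not NE.
(B, CR): P1 can switch to A (0 → 3). Not NE.
(B, R): P1 gets -1, best alternative -2; P2 gets 9, best alternative 7. No profitable deviation — NE.
(C, L): P1 gets 9, best alternative 7; P2 gets 5, best alternative 4. No profitable deviation — NE.
(D, CL): P1 gets 6, best alternative 4; P2 gets 3, best alternative 0. No profitable deviation — NE.
(The remaining 6 profiles each have a profitable deviation by the same check.)

(A, CR), (B, R), (C, L), (D, CL)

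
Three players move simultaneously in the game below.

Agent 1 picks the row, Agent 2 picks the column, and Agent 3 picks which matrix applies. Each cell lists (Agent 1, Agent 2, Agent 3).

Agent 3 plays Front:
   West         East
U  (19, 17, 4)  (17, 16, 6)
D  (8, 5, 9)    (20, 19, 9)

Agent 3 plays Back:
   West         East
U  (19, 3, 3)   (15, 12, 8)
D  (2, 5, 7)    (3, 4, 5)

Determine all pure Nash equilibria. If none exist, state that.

Pure-strategy Nash equilibria: (U, West, Front), (U, East, Back), (D, East, Front)

Agent 1 against (West, Front): payoffs 19, 8 → best response U.
Agent 1 against (West, Back): payoffs 19, 2 → best response U.
Agent 1 against (East, Front): payoffs 17, 20 → best response D.
Agent 1 against (East, Back): payoffs 15, 3 → best response U.
Agent 2 against (U, Front): payoffs 17, 16 → best response West.
Agent 2 against (U, Back): payoffs 3, 12 → best response East.
Agent 2 against (D, Front): payoffs 5, 19 → best response East.
Agent 2 against (D, Back): payoffs 5, 4 → best response West.
Agent 3 against (U, West): payoffs 4, 3 → best response Front.
Agent 3 against (U, East): payoffs 6, 8 → best response Back.
Agent 3 against (D, West): payoffs 9, 7 → best response Front.
Agent 3 against (D, East): payoffs 9, 5 → best response Front.
Mutual best responses: (U, West, Front); (U, East, Back); (D, East, Front).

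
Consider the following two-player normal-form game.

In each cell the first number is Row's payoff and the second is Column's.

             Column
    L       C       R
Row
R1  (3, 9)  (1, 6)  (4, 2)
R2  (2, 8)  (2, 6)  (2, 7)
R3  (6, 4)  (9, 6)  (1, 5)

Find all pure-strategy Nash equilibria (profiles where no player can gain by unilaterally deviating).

Row against L: payoffs 3, 2, 6 → best response R3.
Row against C: payoffs 1, 2, 9 → best response R3.
Row against R: payoffs 4, 2, 1 → best response R1.
Column against R1: payoffs 9, 6, 2 → best response L.
Column against R2: payoffs 8, 6, 7 → best response L.
Column against R3: payoffs 4, 6, 5 → best response C.
Mutual best responses: (R3, C).

The unique pure-strategy Nash equilibrium is (R3, C).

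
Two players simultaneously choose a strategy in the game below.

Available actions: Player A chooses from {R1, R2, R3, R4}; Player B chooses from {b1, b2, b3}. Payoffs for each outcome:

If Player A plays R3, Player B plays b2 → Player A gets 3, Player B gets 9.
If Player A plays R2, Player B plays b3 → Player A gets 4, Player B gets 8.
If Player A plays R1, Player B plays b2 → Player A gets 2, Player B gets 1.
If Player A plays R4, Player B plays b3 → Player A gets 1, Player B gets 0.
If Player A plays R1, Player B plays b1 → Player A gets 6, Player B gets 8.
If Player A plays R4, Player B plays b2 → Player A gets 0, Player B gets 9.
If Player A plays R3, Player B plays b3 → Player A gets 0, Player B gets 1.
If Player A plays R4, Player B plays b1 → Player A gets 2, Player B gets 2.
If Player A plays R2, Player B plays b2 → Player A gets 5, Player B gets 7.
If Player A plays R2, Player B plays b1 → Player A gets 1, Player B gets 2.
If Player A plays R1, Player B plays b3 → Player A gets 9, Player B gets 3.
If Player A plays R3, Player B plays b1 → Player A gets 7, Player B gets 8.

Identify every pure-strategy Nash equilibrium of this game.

For each strategy profile, look for a profitable unilateral deviation.
(R1, b1): Player A can switch to R3 (6 → 7). Not NE.
(R1, b2): Player A can switch to R2 (2 → 5). Not NE.
(R1, b3): Player B can switch to b1 (3 → 8). Not NE.
(R2, b1): Player A can switch to R1 (1 → 6). Not NE.
(R2, b2): Player B can switch to b3 (7 → 8). Not NE.
(R2, b3): Player A can switch to R1 (4 → 9). Not NE.
(R3, b1): Player B can switch to b2 (8 → 9). Not NE.
(R3, b2): Player A can switch to R2 (3 → 5). Not NE.
(The remaining 4 profiles each have a profitable deviation by the same check.)

none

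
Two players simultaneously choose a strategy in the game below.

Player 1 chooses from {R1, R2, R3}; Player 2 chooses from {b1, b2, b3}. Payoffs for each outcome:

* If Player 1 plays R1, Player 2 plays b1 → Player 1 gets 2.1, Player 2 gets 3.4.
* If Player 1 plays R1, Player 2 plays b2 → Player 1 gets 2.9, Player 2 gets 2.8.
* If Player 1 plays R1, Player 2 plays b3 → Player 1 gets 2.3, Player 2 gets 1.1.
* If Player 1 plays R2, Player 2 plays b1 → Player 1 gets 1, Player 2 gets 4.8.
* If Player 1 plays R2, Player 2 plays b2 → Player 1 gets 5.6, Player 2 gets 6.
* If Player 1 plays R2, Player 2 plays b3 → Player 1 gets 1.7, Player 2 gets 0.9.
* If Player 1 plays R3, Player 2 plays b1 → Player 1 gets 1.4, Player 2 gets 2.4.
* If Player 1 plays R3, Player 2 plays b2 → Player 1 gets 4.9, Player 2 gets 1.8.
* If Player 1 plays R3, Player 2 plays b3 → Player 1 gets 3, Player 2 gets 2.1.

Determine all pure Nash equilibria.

For each strategy profile, look for a profitable unilateral deviation.
(R1, b1): Player 1 gets 2.1, best alternative 1.4; Player 2 gets 3.4, best alternative 2.8. No profitable deviation — NE.
(R1, b2): Player 1 can switch to R2 (2.9 → 5.6). Not NE.
(R1, b3): Player 1 can switch to R3 (2.3 → 3). Not NE.
(R2, b1): Player 1 can switch to R1 (1 → 2.1). Not NE.
(R2, b2): Player 1 gets 5.6, best alternative 4.9; Player 2 gets 6, best alternative 4.8. No profitable deviation — NE.
(R2, b3): Player 1 can switch to R1 (1.7 → 2.3). Not NE.
(R3, b1): Player 1 can switch to R1 (1.4 → 2.1). Not NE.
(R3, b2): Player 1 can switch to R2 (4.9 → 5.6). Not NE.
(R3, b3): Player 2 can switch to b1 (2.1 → 2.4). Not NE.

The pure Nash equilibria are (R1, b1) and (R2, b2).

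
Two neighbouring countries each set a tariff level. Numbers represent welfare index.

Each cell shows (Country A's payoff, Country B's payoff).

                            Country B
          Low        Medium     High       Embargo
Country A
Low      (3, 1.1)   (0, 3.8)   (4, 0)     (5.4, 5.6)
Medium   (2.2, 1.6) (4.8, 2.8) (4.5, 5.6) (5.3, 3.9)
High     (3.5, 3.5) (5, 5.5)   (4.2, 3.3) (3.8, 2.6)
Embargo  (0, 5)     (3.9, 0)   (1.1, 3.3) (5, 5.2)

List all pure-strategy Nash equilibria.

The pure Nash equilibria are (Low, Embargo), (Medium, High), (High, Medium).

(Low, Low): Country A can switch to High (3 → 3.5). Not NE.
(Low, Medium): Country A can switch to Medium (0 → 4.8). Not NE.
(Low, High): Country A can switch to Medium (4 → 4.5). Not NE.
(Low, Embargo): Country A gets 5.4, best alternative 5.3; Country B gets 5.6, best alternative 3.8. No profitable deviation — NE.
(Medium, Low): Country A can switch to Low (2.2 → 3). Not NE.
(Medium, Medium): Country A can switch to High (4.8 → 5). Not NE.
(Medium, High): Country A gets 4.5, best alternative 4.2; Country B gets 5.6, best alternative 3.9. No profitable deviation — NE.
(Medium, Embargo): Country A can switch to Low (5.3 → 5.4). Not NE.
(High, Medium): Country A gets 5, best alternative 4.8; Country B gets 5.5, best alternative 3.5. No profitable deviation — NE.
(The remaining 7 profiles each have a profitable deviation by the same check.)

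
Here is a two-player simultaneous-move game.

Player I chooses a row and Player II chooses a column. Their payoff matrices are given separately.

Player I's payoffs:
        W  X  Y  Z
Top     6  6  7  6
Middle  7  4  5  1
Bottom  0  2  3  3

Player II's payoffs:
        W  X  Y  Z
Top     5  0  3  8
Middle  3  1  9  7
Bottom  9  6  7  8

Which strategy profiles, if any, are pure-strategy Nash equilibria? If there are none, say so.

Player I against W: payoffs 6, 7, 0 → best response Middle.
Player I against X: payoffs 6, 4, 2 → best response Top.
Player I against Y: payoffs 7, 5, 3 → best response Top.
Player I against Z: payoffs 6, 1, 3 → best response Top.
Player II against Top: payoffs 5, 0, 3, 8 → best response Z.
Player II against Middle: payoffs 3, 1, 9, 7 → best response Y.
Player II against Bottom: payoffs 9, 6, 7, 8 → best response W.
Mutual best responses: (Top, Z).

Pure NE: (Top, Z)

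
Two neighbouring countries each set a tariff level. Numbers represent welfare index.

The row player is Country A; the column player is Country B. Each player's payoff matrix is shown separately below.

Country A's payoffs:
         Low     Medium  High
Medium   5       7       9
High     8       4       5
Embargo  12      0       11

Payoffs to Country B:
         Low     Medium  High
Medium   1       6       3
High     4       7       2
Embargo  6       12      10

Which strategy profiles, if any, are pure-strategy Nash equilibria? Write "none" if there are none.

(Medium, Medium)

Country A against Low: payoffs 5, 8, 12 → best response Embargo.
Country A against Medium: payoffs 7, 4, 0 → best response Medium.
Country A against High: payoffs 9, 5, 11 → best response Embargo.
Country B against Medium: payoffs 1, 6, 3 → best response Medium.
Country B against High: payoffs 4, 7, 2 → best response Medium.
Country B against Embargo: payoffs 6, 12, 10 → best response Medium.
Mutual best responses: (Medium, Medium).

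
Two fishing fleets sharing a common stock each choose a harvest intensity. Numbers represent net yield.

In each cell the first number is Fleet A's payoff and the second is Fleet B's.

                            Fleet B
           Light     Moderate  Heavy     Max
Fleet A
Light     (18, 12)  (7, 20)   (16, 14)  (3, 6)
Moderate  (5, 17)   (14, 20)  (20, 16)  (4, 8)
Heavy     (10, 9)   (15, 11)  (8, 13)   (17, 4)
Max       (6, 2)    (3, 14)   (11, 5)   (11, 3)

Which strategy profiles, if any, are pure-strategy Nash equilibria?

There is no pure-strategy Nash equilibrium.

Mark each player's best response to every combination of opponents' strategies; a profile where every player is best-responding is a pure Nash equilibrium.
Fleet A against Light: payoffs 18, 5, 10, 6 → best response Light.
Fleet A against Moderate: payoffs 7, 14, 15, 3 → best response Heavy.
Fleet A against Heavy: payoffs 16, 20, 8, 11 → best response Moderate.
Fleet A against Max: payoffs 3, 4, 17, 11 → best response Heavy.
Fleet B against Light: payoffs 12, 20, 14, 6 → best response Moderate.
Fleet B against Moderate: payoffs 17, 20, 16, 8 → best response Moderate.
Fleet B against Heavy: payoffs 9, 11, 13, 4 → best response Heavy.
Fleet B against Max: payoffs 2, 14, 5, 3 → best response Moderate.
No profile is a mutual best response for all players.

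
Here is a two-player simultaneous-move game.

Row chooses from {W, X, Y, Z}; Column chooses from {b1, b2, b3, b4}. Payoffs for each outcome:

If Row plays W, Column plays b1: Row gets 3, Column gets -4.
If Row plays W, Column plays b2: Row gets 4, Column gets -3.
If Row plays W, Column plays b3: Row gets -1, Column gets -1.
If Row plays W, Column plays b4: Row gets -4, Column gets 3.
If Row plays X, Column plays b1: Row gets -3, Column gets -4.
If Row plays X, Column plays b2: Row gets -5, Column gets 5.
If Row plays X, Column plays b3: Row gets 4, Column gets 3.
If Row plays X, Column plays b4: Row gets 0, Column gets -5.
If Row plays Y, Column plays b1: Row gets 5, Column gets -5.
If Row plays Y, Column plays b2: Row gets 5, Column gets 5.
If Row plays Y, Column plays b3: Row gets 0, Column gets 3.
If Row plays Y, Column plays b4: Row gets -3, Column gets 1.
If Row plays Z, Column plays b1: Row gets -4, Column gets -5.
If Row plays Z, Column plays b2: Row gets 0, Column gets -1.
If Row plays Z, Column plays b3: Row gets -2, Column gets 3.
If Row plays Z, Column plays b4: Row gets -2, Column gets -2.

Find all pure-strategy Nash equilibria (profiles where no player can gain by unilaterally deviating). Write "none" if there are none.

Row against b1: payoffs 3, -3, 5, -4 → best response Y.
Row against b2: payoffs 4, -5, 5, 0 → best response Y.
Row against b3: payoffs -1, 4, 0, -2 → best response X.
Row against b4: payoffs -4, 0, -3, -2 → best response X.
Column against W: payoffs -4, -3, -1, 3 → best response b4.
Column against X: payoffs -4, 5, 3, -5 → best response b2.
Column against Y: payoffs -5, 5, 3, 1 → best response b2.
Column against Z: payoffs -5, -1, 3, -2 → best response b3.
Mutual best responses: (Y, b2).

(Y, b2)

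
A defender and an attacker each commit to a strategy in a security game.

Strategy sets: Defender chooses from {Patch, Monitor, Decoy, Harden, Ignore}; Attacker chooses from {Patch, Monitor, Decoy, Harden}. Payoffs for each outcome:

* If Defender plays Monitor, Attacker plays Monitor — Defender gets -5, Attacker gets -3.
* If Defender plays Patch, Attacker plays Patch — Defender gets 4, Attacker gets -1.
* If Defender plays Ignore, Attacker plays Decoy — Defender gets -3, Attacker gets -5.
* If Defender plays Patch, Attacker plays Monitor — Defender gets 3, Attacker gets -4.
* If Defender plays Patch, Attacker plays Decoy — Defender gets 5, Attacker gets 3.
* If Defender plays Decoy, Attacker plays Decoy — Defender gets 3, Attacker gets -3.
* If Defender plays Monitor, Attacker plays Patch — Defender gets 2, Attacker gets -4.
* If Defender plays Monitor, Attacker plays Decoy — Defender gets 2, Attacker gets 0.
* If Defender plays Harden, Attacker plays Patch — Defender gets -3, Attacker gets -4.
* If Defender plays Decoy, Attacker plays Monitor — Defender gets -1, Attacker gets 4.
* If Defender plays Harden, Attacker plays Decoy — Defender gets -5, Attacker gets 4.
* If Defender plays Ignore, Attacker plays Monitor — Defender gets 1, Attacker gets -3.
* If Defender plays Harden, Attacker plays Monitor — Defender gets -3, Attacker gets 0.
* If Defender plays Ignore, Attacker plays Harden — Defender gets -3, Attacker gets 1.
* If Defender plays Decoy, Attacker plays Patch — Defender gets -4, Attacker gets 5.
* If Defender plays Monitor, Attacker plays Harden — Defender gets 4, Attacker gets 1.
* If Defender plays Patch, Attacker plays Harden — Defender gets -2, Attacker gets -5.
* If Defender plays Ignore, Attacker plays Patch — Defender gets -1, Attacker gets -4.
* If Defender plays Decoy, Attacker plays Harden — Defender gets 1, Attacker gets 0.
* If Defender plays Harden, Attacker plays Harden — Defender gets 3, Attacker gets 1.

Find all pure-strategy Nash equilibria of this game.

Check each profile: it is a Nash equilibrium iff no player can strictly gain by switching unilaterally.
(Patch, Patch): Attacker can switch to Decoy (-1 → 3). Not NE.
(Patch, Monitor): Attacker can switch to Patch (-4 → -1). Not NE.
(Patch, Decoy): Defender gets 5, best alternative 3; Attacker gets 3, best alternative -1. No profitable deviation — NE.
(Patch, Harden): Defender can switch to Monitor (-2 → 4). Not NE.
(Monitor, Patch): Defender can switch to Patch (2 → 4). Not NE.
(Monitor, Monitor): Defender can switch to Patch (-5 → 3). Not NE.
(Monitor, Decoy): Defender can switch to Patch (2 → 5). Not NE.
(Monitor, Harden): Defender gets 4, best alternative 3; Attacker gets 1, best alternative 0. No profitable deviation — NE.
(The remaining 12 profiles each have a profitable deviation by the same check.)

The pure Nash equilibria are (Patch, Decoy); (Monitor, Harden).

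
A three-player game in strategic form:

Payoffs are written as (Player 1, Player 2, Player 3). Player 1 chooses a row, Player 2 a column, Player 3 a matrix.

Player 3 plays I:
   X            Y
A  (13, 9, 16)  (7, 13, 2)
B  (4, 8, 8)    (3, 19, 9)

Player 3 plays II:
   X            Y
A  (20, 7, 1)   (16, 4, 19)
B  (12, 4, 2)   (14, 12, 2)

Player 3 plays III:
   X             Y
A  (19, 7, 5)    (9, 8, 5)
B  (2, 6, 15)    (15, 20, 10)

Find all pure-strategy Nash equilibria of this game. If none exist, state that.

(B, Y, III)

Check each profile: it is a Nash equilibrium iff no player can strictly gain by switching unilaterally.
(A, X, I): Player 2 can switch to Y (9 → 13). Not NE.
(A, X, II): Player 3 can switch to I (1 → 16). Not NE.
(A, X, III): Player 2 can switch to Y (7 → 8). Not NE.
(A, Y, I): Player 3 can switch to II (2 → 19). Not NE.
(A, Y, II): Player 2 can switch to X (4 → 7). Not NE.
(A, Y, III): Player 1 can switch to B (9 → 15). Not NE.
(B, Y, III): Player 1 gets 15, best alternative 9; Player 2 gets 20, best alternative 6; Player 3 gets 10, best alternative 9. No profitable deviation — NE.
(The remaining 5 profiles each have a profitable deviation by the same check.)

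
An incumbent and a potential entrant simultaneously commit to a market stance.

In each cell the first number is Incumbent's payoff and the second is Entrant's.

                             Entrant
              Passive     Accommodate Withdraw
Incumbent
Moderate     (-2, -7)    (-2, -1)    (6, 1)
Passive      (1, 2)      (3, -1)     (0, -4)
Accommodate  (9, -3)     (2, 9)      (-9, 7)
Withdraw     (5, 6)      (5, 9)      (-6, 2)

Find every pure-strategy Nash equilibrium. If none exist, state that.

(Moderate, Passive): Incumbent can switch to Passive (-2 → 1). Not NE.
(Moderate, Accommodate): Incumbent can switch to Passive (-2 → 3). Not NE.
(Moderate, Withdraw): Incumbent gets 6, best alternative 0; Entrant gets 1, best alternative -1. No profitable deviation — NE.
(Passive, Passive): Incumbent can switch to Accommodate (1 → 9). Not NE.
(Passive, Accommodate): Incumbent can switch to Withdraw (3 → 5). Not NE.
(Passive, Withdraw): Incumbent can switch to Moderate (0 → 6). Not NE.
(Accommodate, Passive): Entrant can switch to Accommodate (-3 → 9). Not NE.
(Accommodate, Accommodate): Incumbent can switch to Passive (2 → 3). Not NE.
(Accommodate, Withdraw): Incumbent can switch to Moderate (-9 → 6). Not NE.
(Withdraw, Passive): Incumbent can switch to Accommodate (5 → 9). Not NE.
(Withdraw, Accommodate): Incumbent gets 5, best alternative 3; Entrant gets 9, best alternative 6. No profitable deviation — NE.
(Withdraw, Withdraw): Incumbent can switch to Moderate (-6 → 6). Not NE.

Pure-strategy Nash equilibria: (Moderate, Withdraw), (Withdraw, Accommodate)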